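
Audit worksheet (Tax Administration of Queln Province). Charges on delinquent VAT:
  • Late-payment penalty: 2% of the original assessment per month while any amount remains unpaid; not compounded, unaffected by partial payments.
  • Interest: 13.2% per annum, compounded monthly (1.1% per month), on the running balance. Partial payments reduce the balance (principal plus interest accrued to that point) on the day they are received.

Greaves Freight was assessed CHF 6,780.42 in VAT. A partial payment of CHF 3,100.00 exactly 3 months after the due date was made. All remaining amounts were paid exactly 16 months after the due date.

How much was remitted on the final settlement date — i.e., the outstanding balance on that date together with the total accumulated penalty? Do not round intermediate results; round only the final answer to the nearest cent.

Balance at month 3: CHF 6,780.4200 × (1 + 0.011)^3 = CHF 7,006.6442…
After CHF 3,100.00 payment: CHF 7,006.6442… − CHF 3,100.00 = CHF 3,906.6442…
Balance at month 16: CHF 3,906.6442… × (1 + 0.011)^13 = CHF 4,503.6940…
Penalty: 16 × 2% × CHF 6,780.42 = CHF 2,169.73…
Final settlement = outstanding balance + penalty = CHF 4,503.6940… + CHF 2,169.73… = CHF 6,673.43

CHF 6,673.43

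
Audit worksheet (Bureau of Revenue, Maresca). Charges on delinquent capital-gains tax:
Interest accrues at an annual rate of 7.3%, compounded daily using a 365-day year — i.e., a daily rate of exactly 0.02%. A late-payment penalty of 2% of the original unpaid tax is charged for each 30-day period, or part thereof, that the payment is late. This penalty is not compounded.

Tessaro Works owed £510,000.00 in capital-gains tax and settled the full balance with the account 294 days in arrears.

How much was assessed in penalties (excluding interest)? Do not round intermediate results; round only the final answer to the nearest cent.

£102,000.00

Penalty periods: ⌈294/30⌉ = 10; penalty = 10 × 2% × £510,000.00 = £102,000.00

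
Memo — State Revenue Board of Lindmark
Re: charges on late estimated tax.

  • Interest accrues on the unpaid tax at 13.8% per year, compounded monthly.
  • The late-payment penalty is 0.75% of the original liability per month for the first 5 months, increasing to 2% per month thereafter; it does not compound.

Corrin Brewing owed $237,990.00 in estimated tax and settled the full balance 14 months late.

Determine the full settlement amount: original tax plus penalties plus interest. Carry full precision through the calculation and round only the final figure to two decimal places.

$331,069.38

Penalty, months 1–5: 5 × 0.75% × $237,990.00 = $8,924.63…
Penalty, months 6–14: 9 × 2% × $237,990.00 = $42,838.20
Interest (13.8%/yr ÷ 12 = 1.15%/month): $237,990.00 × ((1 + 0.0115)^14 − 1) = $41,316.5552…
Total = $237,990.00 + $51,762.8250 + $41,316.5552… = $331,069.38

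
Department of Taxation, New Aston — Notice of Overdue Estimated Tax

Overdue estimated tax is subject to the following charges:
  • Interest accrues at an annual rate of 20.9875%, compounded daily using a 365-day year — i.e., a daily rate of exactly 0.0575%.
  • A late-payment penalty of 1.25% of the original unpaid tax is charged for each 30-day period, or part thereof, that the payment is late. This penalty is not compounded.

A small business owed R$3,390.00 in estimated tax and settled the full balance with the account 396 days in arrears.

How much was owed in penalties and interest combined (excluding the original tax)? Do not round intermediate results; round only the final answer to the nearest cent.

Penalty periods: ⌈396/30⌉ = 14; penalty = 14 × 1.25% × R$3,390.00 = R$593.25
Interest: R$3,390.00 × ((1 + 0.000575)^396 − 1) = R$3,390.00 × 0.25562639… = R$866.5735…
Penalties + interest = R$593.2500 + R$866.5735… = R$1,459.82

R$1,459.82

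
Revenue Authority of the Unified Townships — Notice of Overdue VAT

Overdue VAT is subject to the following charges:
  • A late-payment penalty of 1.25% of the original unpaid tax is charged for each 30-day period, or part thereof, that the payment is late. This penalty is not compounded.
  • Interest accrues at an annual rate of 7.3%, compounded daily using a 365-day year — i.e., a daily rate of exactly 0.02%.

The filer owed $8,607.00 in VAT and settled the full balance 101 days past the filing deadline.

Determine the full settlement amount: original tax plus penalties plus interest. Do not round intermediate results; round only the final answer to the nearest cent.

$9,212.96

Penalty periods: ⌈101/30⌉ = 4; penalty = 4 × 1.25% × $8,607.00 = $430.35
Interest: $8,607.00 × ((1 + 0.0002)^101 − 1) = $8,607.00 × 0.02040334… = $175.6115…
Total = $8,607.00 + $430.3500 + $175.6115… = $9,212.96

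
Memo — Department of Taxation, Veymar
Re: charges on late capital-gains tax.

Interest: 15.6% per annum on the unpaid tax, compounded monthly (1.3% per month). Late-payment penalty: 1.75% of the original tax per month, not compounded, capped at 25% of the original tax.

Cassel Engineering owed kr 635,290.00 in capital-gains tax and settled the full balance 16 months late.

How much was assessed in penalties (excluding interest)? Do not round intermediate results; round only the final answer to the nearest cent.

Penalty (uncapped): 16 × 1.75% × kr 635,290.00 = kr 177,881.20; cap = 25% × kr 635,290.00 = kr 158,822.50 → penalty = kr 158,822.50

kr 158,822.50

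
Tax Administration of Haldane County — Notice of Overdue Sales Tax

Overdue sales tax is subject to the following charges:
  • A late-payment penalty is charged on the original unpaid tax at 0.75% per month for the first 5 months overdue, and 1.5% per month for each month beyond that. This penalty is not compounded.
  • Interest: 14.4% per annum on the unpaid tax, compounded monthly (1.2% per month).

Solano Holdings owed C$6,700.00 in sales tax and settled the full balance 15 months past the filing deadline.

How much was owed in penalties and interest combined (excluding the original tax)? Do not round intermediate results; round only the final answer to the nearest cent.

C$2,569.02

Penalty, months 1–5: 5 × 0.75% × C$6,700.00 = C$251.25
Penalty, months 6–15: 10 × 1.5% × C$6,700.00 = C$1,005.00
Interest: C$6,700.00 × ((1 + 0.012)^15 − 1) = C$6,700.00 × 0.1959353… = C$1,312.7666…
Penalties + interest = C$1,256.2500 + C$1,312.7666… = C$2,569.02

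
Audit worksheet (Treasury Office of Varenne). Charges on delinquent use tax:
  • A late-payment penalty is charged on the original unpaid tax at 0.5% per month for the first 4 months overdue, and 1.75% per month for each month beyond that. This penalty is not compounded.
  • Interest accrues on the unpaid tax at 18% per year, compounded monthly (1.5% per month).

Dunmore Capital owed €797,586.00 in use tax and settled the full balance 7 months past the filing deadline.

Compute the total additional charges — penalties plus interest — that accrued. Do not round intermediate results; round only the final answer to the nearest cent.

€145,435.75

Penalty, months 1–4: 4 × 0.5% × €797,586.00 = €15,951.72
Penalty, months 5–7: 3 × 1.75% × €797,586.00 = €41,873.27…
Interest: €797,586.00 × ((1 + 0.015)^7 − 1) = €797,586.00 × 0.1098449… = €87,610.7647…
Penalties + interest = €57,824.9850 + €87,610.7647… = €145,435.75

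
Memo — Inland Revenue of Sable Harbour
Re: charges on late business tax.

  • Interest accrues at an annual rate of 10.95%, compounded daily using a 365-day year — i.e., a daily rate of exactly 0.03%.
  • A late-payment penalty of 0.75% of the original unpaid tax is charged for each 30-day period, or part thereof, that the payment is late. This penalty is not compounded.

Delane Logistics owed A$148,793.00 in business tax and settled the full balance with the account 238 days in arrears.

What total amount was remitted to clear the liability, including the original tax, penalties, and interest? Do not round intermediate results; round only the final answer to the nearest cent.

Penalty periods: ⌈238/30⌉ = 8; penalty = 8 × 0.75% × A$148,793.00 = A$8,927.58
Interest: A$148,793.00 × ((1 + 0.0003)^238 − 1) = A$148,793.00 × 0.07399924… = A$11,010.5695…
Total = A$148,793.00 + A$8,927.5800 + A$11,010.5695… = A$168,731.15

A$168,731.15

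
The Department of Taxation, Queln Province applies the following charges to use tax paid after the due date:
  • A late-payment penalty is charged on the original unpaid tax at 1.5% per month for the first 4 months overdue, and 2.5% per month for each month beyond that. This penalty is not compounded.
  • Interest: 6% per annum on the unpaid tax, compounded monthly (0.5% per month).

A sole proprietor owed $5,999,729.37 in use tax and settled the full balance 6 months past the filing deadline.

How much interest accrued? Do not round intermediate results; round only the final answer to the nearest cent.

Interest: $5,999,729.37 × ((1 + 0.005)^6 − 1) = $5,999,729.37 × 0.0303775… = $182,256.8353…

$182,256.84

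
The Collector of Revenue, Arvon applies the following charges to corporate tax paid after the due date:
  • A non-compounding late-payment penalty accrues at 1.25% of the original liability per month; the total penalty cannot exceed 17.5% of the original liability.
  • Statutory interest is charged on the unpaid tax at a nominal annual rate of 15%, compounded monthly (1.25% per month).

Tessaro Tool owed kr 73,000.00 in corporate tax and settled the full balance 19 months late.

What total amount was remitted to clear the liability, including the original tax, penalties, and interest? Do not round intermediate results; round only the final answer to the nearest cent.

Penalty (uncapped): 19 × 1.25% × kr 73,000.00 = kr 17,337.50; cap = 17.5% × kr 73,000.00 = kr 12,775.00 → penalty = kr 12,775.00
Interest: kr 73,000.00 × ((1 + 0.0125)^19 − 1) = kr 73,000.00 × 0.2662096… = kr 19,433.3016…
Total = kr 73,000.00 + kr 12,775.0000 + kr 19,433.3016… = kr 105,208.30

kr 105,208.30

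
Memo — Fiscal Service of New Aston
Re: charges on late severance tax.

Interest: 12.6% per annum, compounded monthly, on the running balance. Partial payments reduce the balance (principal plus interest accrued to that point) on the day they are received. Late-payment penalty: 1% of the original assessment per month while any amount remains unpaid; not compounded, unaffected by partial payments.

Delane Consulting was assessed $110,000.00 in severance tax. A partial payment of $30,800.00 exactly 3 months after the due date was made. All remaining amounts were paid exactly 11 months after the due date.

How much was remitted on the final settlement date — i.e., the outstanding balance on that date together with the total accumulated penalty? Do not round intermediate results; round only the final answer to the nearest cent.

Monthly rate = 12.6% ÷ 12 = 1.05%
Balance at month 3: $110,000.0000 × (1 + 0.0105)^3 = $113,501.5098…
After $30,800.00 payment: $113,501.5098… − $30,800.00 = $82,701.5098…
Balance at month 11: $82,701.5098… × (1 + 0.0105)^8 = $89,909.1685…
Penalty: 11 × 1% × $110,000.00 = $12,100.00
Final settlement = outstanding balance + penalty = $89,909.1685… + $12,100.00 = $102,009.17

$102,009.17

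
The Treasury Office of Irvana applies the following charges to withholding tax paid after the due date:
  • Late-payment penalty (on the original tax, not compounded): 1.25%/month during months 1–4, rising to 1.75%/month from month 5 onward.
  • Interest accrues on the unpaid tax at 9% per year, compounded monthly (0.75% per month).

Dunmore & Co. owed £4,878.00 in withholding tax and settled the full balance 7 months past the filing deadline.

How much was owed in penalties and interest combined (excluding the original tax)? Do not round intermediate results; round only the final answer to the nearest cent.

Penalty, months 1–4: 4 × 1.25% × £4,878.00 = £243.90
Penalty, months 5–7: 3 × 1.75% × £4,878.00 = £256.10…
Interest: £4,878.00 × ((1 + 0.0075)^7 − 1) = £4,878.00 × 0.0536961… = £261.9297…
Penalties + interest = £499.9950 + £261.9297… = £761.92

£761.92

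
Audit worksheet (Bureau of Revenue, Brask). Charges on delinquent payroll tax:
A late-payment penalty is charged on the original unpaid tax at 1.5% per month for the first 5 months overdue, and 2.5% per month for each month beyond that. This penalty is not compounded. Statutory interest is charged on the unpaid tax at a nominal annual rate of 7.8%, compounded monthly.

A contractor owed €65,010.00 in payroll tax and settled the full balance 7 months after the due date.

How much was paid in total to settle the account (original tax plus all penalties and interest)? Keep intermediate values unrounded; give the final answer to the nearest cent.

€76,152.51

Penalty, months 1–5: 5 × 1.5% × €65,010.00 = €4,875.75
Penalty, months 6–7: 2 × 2.5% × €65,010.00 = €3,250.50
Interest (7.8%/yr ÷ 12 = 0.65%/month): €65,010.00 × ((1 + 0.0065)^7 − 1) = €3,016.2641…
Total = €65,010.00 + €8,126.2500 + €3,016.2641… = €76,152.51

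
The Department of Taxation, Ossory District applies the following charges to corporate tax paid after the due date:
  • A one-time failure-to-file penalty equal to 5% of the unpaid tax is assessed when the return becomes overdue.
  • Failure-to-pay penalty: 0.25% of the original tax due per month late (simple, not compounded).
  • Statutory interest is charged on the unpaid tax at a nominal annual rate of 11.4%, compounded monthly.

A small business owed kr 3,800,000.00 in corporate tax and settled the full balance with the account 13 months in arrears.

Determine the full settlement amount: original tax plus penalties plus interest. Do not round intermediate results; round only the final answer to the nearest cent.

kr 4,610,504.41

Failure-to-file penalty: 5% × kr 3,800,000.00 = kr 190,000.00
Failure-to-pay penalty: 13 × 0.25% × kr 3,800,000.00 = kr 123,500.00
Interest (11.4%/yr ÷ 12 = 0.95%/month): kr 3,800,000.00 × ((1 + 0.0095)^13 − 1) = kr 497,004.4085…
Total = kr 3,800,000.00 + kr 313,500.0000 + kr 497,004.4085… = kr 4,610,504.41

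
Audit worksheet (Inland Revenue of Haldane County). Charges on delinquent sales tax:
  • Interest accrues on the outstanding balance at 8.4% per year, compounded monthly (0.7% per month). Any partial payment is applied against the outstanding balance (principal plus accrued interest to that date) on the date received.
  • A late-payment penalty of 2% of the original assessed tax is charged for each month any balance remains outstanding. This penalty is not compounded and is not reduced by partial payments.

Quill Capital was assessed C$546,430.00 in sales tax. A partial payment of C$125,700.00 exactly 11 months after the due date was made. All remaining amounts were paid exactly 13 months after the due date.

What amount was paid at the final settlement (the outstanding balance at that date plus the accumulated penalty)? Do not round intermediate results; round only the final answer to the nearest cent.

C$612,903.98

Balance at month 11: C$546,430.0000 × (1 + 0.007)^11 = C$590,009.1013…
After C$125,700.00 payment: C$590,009.1013… − C$125,700.00 = C$464,309.1013…
Balance at month 13: C$464,309.1013… × (1 + 0.007)^2 = C$470,832.1798…
Penalty: 13 × 2% × C$546,430.00 = C$142,071.80
Final settlement = outstanding balance + penalty = C$470,832.1798… + C$142,071.80 = C$612,903.98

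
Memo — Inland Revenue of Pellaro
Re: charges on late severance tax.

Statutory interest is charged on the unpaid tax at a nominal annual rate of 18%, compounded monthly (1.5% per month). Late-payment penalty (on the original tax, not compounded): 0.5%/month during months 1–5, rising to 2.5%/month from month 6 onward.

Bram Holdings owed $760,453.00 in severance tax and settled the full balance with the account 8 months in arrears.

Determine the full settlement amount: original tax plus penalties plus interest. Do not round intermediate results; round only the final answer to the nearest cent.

Penalty, months 1–5: 5 × 0.5% × $760,453.00 = $19,011.33…
Penalty, months 6–8: 3 × 2.5% × $760,453.00 = $57,033.98…
Interest: $760,453.00 × ((1 + 0.015)^8 − 1) = $760,453.00 × 0.1264926… = $96,191.6670…
Total = $760,453.00 + $76,045.3000 + $96,191.6670… = $932,689.97

$932,689.97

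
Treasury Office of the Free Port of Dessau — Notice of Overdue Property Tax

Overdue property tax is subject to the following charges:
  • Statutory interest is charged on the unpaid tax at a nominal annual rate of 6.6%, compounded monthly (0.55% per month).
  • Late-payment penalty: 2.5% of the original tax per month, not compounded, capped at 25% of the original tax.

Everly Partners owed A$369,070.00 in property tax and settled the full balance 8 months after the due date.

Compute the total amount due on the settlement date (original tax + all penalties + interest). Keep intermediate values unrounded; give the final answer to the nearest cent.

A$459,439.14

Penalty: 8 × 2.5% × A$369,070.00 = A$73,814.00 (below the 25% cap of A$92,267.50)
Interest: A$369,070.00 × ((1 + 0.0055)^8 − 1) = A$369,070.00 × 0.0448564… = A$16,555.1447…
Total = A$369,070.00 + A$73,814.0000 + A$16,555.1447… = A$459,439.14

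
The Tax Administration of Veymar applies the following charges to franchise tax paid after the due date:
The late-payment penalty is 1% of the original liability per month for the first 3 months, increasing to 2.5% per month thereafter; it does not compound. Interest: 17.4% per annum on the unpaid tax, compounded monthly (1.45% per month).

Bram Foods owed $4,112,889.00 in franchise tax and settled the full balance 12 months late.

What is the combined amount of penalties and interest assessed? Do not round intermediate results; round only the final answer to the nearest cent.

$1,824,352.51

Penalty, months 1–3: 3 × 1% × $4,112,889.00 = $123,386.67
Penalty, months 4–12: 9 × 2.5% × $4,112,889.00 = $925,400.03…
Interest: $4,112,889.00 × ((1 + 0.0145)^12 − 1) = $4,112,889.00 × 0.1885696… = $775,565.8145…
Penalties + interest = $1,048,786.6950 + $775,565.8145… = $1,824,352.51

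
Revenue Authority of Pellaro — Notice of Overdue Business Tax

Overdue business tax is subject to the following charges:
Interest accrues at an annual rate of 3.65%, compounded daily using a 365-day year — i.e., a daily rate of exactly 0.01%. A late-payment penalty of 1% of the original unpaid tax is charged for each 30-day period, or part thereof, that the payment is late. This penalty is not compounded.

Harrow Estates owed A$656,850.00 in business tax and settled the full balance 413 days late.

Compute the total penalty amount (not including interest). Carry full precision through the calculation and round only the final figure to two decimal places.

A$91,959.00

Penalty periods: ⌈413/30⌉ = 14; penalty = 14 × 1% × A$656,850.00 = A$91,959.00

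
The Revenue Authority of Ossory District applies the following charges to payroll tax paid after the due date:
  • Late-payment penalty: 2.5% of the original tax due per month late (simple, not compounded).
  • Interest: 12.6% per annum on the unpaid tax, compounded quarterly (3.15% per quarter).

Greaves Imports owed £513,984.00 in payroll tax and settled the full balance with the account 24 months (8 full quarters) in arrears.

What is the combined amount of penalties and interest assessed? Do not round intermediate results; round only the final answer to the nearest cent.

£453,130.36

Late-payment penalty: 24 × 2.5% × £513,984.00 = £308,390.40
Interest: £513,984.00 × ((1 + 0.0315)^8 − 1) = £513,984.00 × 0.2816040… = £144,739.9568…
Penalties + interest = £308,390.4000 + £144,739.9568… = £453,130.36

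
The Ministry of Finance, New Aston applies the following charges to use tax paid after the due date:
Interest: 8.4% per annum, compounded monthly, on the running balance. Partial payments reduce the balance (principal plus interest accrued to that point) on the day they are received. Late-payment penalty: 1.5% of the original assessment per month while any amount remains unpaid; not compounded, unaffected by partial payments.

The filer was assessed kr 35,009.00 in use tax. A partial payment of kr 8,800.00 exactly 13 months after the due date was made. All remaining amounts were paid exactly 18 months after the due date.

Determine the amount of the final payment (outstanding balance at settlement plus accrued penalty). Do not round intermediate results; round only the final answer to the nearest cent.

Monthly rate = 8.4% ÷ 12 = 0.7%
Balance at month 13: kr 35,009.0000 × (1 + 0.007)^13 = kr 38,332.1186…
After kr 8,800.00 payment: kr 38,332.1186… − kr 8,800.00 = kr 29,532.1186…
Balance at month 18: kr 29,532.1186… × (1 + 0.007)^5 = kr 30,580.3151…
Penalty: 18 × 1.5% × kr 35,009.00 = kr 9,452.43
Final settlement = outstanding balance + penalty = kr 30,580.3151… + kr 9,452.43 = kr 40,032.75

kr 40,032.75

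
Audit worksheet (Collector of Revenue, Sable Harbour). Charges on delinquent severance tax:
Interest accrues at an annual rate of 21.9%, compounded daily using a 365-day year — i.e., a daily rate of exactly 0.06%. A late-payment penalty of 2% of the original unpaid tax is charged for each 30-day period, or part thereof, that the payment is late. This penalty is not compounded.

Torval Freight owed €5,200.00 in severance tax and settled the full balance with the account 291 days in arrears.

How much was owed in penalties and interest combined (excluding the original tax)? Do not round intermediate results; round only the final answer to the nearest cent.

€2,031.68

Penalty periods: ⌈291/30⌉ = 10; penalty = 10 × 2% × €5,200.00 = €1,040.00
Interest: €5,200.00 × ((1 + 0.0006)^291 − 1) = €5,200.00 × 0.19070747… = €991.6788…
Penalties + interest = €1,040.0000 + €991.6788… = €2,031.68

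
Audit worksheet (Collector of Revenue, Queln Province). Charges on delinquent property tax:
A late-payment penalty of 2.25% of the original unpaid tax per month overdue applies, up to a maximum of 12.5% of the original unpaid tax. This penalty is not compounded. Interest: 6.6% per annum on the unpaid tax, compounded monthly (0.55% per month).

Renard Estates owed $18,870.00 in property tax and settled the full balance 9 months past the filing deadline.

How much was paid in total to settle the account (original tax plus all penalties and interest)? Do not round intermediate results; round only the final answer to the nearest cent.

Penalty (uncapped): 9 × 2.25% × $18,870.00 = $3,821.18…; cap = 12.5% × $18,870.00 = $2,358.75 → penalty = $2,358.75
Interest: $18,870.00 × ((1 + 0.0055)^9 − 1) = $18,870.00 × 0.0506031… = $954.8803…
Total = $18,870.00 + $2,358.7500 + $954.8803… = $22,183.63

$22,183.63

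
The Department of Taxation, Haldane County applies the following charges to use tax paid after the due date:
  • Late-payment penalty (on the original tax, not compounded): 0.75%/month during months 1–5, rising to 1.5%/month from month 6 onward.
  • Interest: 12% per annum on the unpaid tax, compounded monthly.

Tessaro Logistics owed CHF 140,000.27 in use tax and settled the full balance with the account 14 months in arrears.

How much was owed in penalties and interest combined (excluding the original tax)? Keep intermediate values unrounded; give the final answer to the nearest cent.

Penalty, months 1–5: 5 × 0.75% × CHF 140,000.27 = CHF 5,250.01…
Penalty, months 6–14: 9 × 1.5% × CHF 140,000.27 = CHF 18,900.04…
Interest (12%/yr ÷ 12 = 1%/month): CHF 140,000.27 × ((1 + 0.01)^14 − 1) = CHF 20,926.4302…
Penalties + interest = CHF 24,150.0466… + CHF 20,926.4302… = CHF 45,076.48

CHF 45,076.48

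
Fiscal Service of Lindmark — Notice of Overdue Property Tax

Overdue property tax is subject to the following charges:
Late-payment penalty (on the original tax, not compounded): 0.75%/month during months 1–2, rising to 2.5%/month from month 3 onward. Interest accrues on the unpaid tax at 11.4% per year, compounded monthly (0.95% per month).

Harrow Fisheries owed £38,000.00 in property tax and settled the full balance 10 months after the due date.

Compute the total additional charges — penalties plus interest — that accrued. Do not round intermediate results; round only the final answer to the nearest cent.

£11,938.30

Penalty, months 1–2: 2 × 0.75% × £38,000.00 = £570.00
Penalty, months 3–10: 8 × 2.5% × £38,000.00 = £7,600.00
Interest: £38,000.00 × ((1 + 0.0095)^10 − 1) = £38,000.00 × 0.0991659… = £3,768.3029…
Penalties + interest = £8,170.0000 + £3,768.3029… = £11,938.30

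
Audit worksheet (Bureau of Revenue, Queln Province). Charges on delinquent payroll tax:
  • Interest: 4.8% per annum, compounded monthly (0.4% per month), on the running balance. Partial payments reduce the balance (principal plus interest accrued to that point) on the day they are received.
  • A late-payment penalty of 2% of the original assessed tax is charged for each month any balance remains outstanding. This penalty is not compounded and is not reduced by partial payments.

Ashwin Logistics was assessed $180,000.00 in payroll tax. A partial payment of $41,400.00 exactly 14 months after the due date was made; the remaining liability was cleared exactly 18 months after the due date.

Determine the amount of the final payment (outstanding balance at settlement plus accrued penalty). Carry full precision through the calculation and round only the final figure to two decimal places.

Balance at month 14: $180,000.0000 × (1 + 0.004)^14 = $190,346.3198…
After $41,400.00 payment: $190,346.3198… − $41,400.00 = $148,946.3198…
Balance at month 18: $148,946.3198… × (1 + 0.004)^4 = $151,343.7979…
Penalty: 18 × 2% × $180,000.00 = $64,800.00
Final settlement = outstanding balance + penalty = $151,343.7979… + $64,800.00 = $216,143.80

$216,143.80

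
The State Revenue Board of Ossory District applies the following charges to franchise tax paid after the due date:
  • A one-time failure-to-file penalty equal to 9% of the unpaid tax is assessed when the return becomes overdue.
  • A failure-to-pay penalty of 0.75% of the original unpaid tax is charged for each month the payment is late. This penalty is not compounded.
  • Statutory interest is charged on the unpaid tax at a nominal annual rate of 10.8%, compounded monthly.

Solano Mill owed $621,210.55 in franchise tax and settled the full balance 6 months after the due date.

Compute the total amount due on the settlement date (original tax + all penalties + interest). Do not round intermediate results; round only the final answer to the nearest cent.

$739,383.23

Failure-to-file penalty: 9% × $621,210.55 = $55,908.95…
Failure-to-pay penalty: 6 × 0.75% × $621,210.55 = $27,954.47…
Interest (10.8%/yr ÷ 12 = 0.9%/month): $621,210.55 × ((1 + 0.009)^6 − 1) = $34,309.2591…
Total = $621,210.55 + $83,863.4243… + $34,309.2591… = $739,383.23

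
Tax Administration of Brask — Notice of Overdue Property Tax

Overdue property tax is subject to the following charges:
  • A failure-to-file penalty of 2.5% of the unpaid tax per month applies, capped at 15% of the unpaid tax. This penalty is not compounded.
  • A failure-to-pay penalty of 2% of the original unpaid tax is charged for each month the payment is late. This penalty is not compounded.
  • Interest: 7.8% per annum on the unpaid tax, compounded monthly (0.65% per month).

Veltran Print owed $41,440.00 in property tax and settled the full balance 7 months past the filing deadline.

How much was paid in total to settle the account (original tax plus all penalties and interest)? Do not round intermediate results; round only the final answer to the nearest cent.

$55,380.29

Failure-to-file: 7 × 2.5% × $41,440.00 = $7,252.00, capped at 15% × $41,440.00 = $6,216.00
Failure-to-pay penalty: 7 × 2% × $41,440.00 = $5,801.60
Interest: $41,440.00 × ((1 + 0.0065)^7 − 1) = $41,440.00 × 0.0463969… = $1,922.6886…
Total = $41,440.00 + $12,017.6000 + $1,922.6886… = $55,380.29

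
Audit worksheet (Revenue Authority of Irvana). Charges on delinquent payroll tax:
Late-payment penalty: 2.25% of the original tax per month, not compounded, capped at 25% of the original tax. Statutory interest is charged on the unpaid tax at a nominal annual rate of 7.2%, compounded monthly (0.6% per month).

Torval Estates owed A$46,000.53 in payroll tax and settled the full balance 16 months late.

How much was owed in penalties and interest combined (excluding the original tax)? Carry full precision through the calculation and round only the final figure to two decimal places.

Penalty (uncapped): 16 × 2.25% × A$46,000.53 = A$16,560.19…; cap = 25% × A$46,000.53 = A$11,500.13… → penalty = A$11,500.13…
Interest: A$46,000.53 × ((1 + 0.006)^16 − 1) = A$46,000.53 × 0.1004434… = A$4,620.4475…
Penalties + interest = A$11,500.1325 + A$4,620.4475… = A$16,120.58

A$16,120.58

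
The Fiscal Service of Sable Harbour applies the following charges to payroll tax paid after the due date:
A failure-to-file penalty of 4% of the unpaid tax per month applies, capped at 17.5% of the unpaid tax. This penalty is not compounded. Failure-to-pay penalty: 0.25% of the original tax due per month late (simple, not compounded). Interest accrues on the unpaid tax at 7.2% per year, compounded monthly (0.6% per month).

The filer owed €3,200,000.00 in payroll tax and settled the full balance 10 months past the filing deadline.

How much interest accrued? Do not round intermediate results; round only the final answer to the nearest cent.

Interest: €3,200,000.00 × ((1 + 0.006)^10 − 1) = €3,200,000.00 × 0.0616462… = €197,267.8212…

€197,267.82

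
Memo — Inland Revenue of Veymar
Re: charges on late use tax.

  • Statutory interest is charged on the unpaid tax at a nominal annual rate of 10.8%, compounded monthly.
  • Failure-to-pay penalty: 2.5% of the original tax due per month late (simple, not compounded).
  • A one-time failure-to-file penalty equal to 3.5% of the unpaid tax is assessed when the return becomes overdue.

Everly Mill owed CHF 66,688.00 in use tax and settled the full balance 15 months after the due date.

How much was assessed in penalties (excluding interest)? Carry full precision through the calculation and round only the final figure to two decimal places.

CHF 27,342.08

Failure-to-file penalty: 3.5% × CHF 66,688.00 = CHF 2,334.08
Failure-to-pay penalty: 15 × 2.5% × CHF 66,688.00 = CHF 25,008.00
Total penalty = CHF 2,334.08 + CHF 25,008.00 = CHF 27,342.08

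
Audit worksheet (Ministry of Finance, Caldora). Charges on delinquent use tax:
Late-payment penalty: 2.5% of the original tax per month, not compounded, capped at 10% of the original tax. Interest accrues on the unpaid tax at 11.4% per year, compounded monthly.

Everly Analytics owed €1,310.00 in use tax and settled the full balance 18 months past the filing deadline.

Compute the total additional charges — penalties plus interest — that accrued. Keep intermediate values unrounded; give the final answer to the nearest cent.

Penalty (uncapped): 18 × 2.5% × €1,310.00 = €589.50; cap = 10% × €1,310.00 = €131.00 → penalty = €131.00
Interest (11.4%/yr ÷ 12 = 0.95%/month): €1,310.00 × ((1 + 0.0095)^18 − 1) = €243.0488…
Penalties + interest = €131.0000 + €243.0488… = €374.05

€374.05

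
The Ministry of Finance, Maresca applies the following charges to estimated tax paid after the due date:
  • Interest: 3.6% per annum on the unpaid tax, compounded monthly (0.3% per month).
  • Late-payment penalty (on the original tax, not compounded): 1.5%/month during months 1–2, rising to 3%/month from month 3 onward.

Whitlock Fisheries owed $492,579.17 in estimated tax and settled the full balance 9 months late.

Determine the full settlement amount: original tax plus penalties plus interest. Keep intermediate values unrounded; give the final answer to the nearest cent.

Penalty, months 1–2: 2 × 1.5% × $492,579.17 = $14,777.38…
Penalty, months 3–9: 7 × 3% × $492,579.17 = $103,441.63…
Interest: $492,579.17 × ((1 + 0.003)^9 − 1) = $492,579.17 × 0.0273263… = $13,460.3555…
Total = $492,579.17 + $118,219.0008 + $13,460.3555… = $624,258.53

$624,258.53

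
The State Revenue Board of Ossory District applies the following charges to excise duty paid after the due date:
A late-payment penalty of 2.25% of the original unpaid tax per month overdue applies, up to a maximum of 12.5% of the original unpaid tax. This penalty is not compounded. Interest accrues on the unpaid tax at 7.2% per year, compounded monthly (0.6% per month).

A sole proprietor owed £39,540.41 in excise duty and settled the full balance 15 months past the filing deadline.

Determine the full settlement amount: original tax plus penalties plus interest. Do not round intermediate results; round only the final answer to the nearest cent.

Penalty (uncapped): 15 × 2.25% × £39,540.41 = £13,344.89…; cap = 12.5% × £39,540.41 = £4,942.55… → penalty = £4,942.55…
Interest: £39,540.41 × ((1 + 0.006)^15 − 1) = £39,540.41 × 0.0938801… = £3,712.0566…
Total = £39,540.41 + £4,942.5513… + £3,712.0566… = £48,195.02

£48,195.02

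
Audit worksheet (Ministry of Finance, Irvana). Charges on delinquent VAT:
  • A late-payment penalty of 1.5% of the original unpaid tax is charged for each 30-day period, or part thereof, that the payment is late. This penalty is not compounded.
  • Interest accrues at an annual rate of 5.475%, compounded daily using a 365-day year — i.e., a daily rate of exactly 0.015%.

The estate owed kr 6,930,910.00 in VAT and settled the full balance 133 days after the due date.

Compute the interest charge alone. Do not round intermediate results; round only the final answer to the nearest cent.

kr 139,649.55

Interest: kr 6,930,910.00 × ((1 + 0.00015)^133 − 1) = kr 6,930,910.00 × 0.02014880… = kr 139,649.5540…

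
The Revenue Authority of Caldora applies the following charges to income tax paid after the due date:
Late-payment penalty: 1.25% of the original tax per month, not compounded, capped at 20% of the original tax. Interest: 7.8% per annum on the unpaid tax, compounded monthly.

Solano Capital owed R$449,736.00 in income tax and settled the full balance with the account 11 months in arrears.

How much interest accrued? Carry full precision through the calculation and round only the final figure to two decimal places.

R$33,221.84

Interest (7.8%/yr ÷ 12 = 0.65%/month): R$449,736.00 × ((1 + 0.0065)^11 − 1) = R$33,221.8443…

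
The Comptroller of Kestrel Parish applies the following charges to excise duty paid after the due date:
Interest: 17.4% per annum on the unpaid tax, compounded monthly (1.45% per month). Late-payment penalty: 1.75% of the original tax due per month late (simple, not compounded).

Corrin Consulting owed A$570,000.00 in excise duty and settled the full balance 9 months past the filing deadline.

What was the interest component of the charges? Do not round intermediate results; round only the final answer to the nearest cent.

Interest: A$570,000.00 × ((1 + 0.0145)^9 − 1) = A$570,000.00 × 0.1383307… = A$78,848.5195…

A$78,848.52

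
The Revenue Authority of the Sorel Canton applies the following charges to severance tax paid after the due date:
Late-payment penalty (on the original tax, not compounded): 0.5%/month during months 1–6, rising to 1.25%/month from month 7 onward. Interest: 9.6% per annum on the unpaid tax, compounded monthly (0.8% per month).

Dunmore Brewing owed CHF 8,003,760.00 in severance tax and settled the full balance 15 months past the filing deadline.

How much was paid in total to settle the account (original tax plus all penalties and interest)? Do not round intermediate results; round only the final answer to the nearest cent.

CHF 10,160,442.37

Penalty, months 1–6: 6 × 0.5% × CHF 8,003,760.00 = CHF 240,112.80
Penalty, months 7–15: 9 × 1.25% × CHF 8,003,760.00 = CHF 900,423.00
Interest: CHF 8,003,760.00 × ((1 + 0.008)^15 − 1) = CHF 8,003,760.00 × 0.1269587… = CHF 1,016,146.5707…
Total = CHF 8,003,760.00 + CHF 1,140,535.8000 + CHF 1,016,146.5707… = CHF 10,160,442.37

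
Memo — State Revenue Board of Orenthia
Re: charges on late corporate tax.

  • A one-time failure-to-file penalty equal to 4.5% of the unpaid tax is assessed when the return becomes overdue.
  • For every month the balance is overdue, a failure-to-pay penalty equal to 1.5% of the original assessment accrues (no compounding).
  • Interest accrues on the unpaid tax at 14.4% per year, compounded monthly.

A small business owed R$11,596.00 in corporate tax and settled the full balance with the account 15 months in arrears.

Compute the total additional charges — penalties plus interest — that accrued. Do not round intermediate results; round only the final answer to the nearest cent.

R$5,402.99

Failure-to-file penalty: 4.5% × R$11,596.00 = R$521.82
Failure-to-pay penalty: 15 × 1.5% × R$11,596.00 = R$2,609.10
Interest (14.4%/yr ÷ 12 = 1.2%/month): R$11,596.00 × ((1 + 0.012)^15 − 1) = R$2,272.0658…
Penalties + interest = R$3,130.9200 + R$2,272.0658… = R$5,402.99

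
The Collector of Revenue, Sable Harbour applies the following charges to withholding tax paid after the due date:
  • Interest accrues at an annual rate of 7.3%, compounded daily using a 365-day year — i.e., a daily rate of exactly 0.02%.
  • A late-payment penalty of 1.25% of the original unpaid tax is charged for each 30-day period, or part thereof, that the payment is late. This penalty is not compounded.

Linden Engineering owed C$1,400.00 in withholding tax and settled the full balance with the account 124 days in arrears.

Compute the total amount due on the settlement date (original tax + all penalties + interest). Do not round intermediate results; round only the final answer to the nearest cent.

C$1,522.65

Penalty periods: ⌈124/30⌉ = 5; penalty = 5 × 1.25% × C$1,400.00 = C$87.50
Interest: C$1,400.00 × ((1 + 0.0002)^124 − 1) = C$1,400.00 × 0.02510754… = C$35.1506…
Total = C$1,400.00 + C$87.5000 + C$35.1506… = C$1,522.65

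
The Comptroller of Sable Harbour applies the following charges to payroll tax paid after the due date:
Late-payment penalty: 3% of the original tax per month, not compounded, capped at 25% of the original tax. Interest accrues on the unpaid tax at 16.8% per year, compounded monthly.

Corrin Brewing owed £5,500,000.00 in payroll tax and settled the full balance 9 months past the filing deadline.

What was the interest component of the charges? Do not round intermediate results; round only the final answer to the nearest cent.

Interest (16.8%/yr ÷ 12 = 1.4%/month): £5,500,000.00 × ((1 + 0.014)^9 − 1) = £733,102.7265…

£733,102.73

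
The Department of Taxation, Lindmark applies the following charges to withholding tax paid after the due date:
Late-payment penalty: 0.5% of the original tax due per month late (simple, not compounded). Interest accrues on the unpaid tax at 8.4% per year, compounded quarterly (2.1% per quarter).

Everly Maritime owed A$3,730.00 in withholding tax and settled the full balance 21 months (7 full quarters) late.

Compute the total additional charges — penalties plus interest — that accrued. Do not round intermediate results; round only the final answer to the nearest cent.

A$975.74

Late-payment penalty = 0.5% × A$3,730.00 × 21 mo = A$391.65
Interest: A$3,730.00 × ((1 + 0.021)^7 − 1) = A$3,730.00 × 0.1565920… = A$584.0883…
Penalties + interest = A$391.6500 + A$584.0883… = A$975.74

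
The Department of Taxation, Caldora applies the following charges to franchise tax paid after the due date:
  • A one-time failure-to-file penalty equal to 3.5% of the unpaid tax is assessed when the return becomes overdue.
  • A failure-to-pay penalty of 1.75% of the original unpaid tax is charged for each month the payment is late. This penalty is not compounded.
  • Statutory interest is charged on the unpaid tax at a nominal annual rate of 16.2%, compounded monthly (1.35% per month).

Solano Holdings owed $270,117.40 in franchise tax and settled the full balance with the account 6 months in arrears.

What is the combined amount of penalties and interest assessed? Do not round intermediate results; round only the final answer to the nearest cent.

Failure-to-file penalty: 3.5% × $270,117.40 = $9,454.11…
Failure-to-pay penalty: 6 × 1.75% × $270,117.40 = $28,362.33…
Interest: $270,117.40 × ((1 + 0.0135)^6 − 1) = $270,117.40 × 0.0837835… = $22,631.3700…
Penalties + interest = $37,816.4360 + $22,631.3700… = $60,447.81

$60,447.81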